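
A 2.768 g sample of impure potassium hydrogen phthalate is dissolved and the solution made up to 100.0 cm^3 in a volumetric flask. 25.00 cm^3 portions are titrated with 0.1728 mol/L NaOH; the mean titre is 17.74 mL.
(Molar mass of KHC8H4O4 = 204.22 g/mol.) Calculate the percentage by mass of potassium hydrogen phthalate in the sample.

KHC8H4O4 + NaOH → KNaC8H4O4 + H2O
n(NaOH) per titration = 0.01774 × 0.1728 = 3.065 × 10^-3 mol
n(KHC8H4O4) in each aliquot = 3.065 × 10^-3 mol (1:1 ratio)
n(KHC8H4O4) in the whole flask = 3.065 × 10^-3 × 100.0/25.00 = 0.01226 mol
mass of KHC8H4O4 = 0.01226 × 204.22 = 2.504 g
% KHC8H4O4 = 2.504 / 2.768 × 100 = 90.47 %

90.47 %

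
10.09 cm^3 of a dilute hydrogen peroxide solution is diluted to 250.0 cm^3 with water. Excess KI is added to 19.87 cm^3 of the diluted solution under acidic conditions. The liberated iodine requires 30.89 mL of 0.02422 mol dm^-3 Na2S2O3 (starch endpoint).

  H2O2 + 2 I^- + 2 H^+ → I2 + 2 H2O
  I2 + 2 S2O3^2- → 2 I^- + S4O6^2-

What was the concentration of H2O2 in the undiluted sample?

0.4665 mol/L

n(S2O3^2-) = 0.03089 × 0.02422 = 7.482 × 10^-4 mol
n(I2) = n(S2O3^2-)/2 = 3.741 × 10^-4 mol
n(H2O2) in the aliquot = 3.741 × 10^-4 mol (1:1 ratio)
[H2O2]_dilute = 3.741 × 10^-4 / 0.01987 = 0.01883 mol/L
[H2O2]_original = 0.01883 × 250.0/10.09 = 0.4665 mol/L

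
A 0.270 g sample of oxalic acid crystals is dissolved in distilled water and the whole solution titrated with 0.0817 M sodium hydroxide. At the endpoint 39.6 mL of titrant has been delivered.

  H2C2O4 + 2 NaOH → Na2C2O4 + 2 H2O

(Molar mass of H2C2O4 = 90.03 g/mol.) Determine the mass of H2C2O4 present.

0.146 g

n(NaOH) = 0.0396 L × 0.0817 mol/L = 3.24 × 10^-3 mol
From the 1:2 ratio, n(H2C2O4) = 1/2 × 3.24 × 10^-3 = 1.62 × 10^-3 mol
mass of H2C2O4 = 1.62 × 10^-3 × 90.03 g/mol = 0.146 g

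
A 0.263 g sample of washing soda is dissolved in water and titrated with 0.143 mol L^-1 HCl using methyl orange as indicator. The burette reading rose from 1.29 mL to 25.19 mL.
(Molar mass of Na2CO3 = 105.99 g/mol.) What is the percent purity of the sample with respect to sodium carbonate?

Na2CO3 + 2 HCl → 2 NaCl + H2O + CO2
n(HCl) = 0.0239 L × 0.143 mol/L = 3.42 × 10^-3 mol
From the 1:2 ratio, n(Na2CO3) = 1/2 × 3.42 × 10^-3 = 1.71 × 10^-3 mol
mass of Na2CO3 = 1.71 × 10^-3 × 105.99 g/mol = 0.181 g
% Na2CO3 = 0.181 / 0.263 × 100 = 68.9 %

68.9 %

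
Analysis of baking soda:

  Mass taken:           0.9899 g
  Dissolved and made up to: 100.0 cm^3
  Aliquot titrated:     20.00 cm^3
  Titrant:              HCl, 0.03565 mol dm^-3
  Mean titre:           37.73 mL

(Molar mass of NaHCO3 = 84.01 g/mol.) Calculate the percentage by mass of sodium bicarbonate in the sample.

NaHCO3 + HCl → NaCl + H2O + CO2
n(HCl) per titration = 0.03773 × 0.03565 = 1.345 × 10^-3 mol
n(NaHCO3) in each aliquot = 1.345 × 10^-3 mol (1:1 ratio)
n(NaHCO3) in the whole flask = 1.345 × 10^-3 × 100.0/20.00 = 6.725 × 10^-3 mol
mass of NaHCO3 = 6.725 × 10^-3 × 84.01 = 0.5650 g
% NaHCO3 = 0.5650 / 0.9899 × 100 = 57.08 %

57.08 %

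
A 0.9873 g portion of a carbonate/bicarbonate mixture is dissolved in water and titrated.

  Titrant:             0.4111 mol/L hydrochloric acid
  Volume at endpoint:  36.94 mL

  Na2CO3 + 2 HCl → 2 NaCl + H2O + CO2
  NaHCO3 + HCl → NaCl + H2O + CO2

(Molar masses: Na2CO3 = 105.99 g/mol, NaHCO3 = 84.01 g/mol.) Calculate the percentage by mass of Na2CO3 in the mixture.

n(HCl) = 0.03694 × 0.4111 = 0.01519 mol
Let x = n(Na2CO3), y = n(NaHCO3).
Titrant: 2x + 1y = 0.01519;  mass: 105.99x + 84.01y = 0.9873
Solving, x = 4.651 × 10^-3 mol, y = 5.885 × 10^-3 mol
mass of Na2CO3 = 4.651 × 10^-3 × 105.99 = 0.4929 g
% Na2CO3 = 0.4929 / 0.9873 × 100 = 49.93 %

49.93 %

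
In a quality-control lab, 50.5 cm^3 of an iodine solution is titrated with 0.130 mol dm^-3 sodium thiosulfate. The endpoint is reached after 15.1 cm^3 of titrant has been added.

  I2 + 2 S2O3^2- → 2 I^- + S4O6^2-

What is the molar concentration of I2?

n(Na2S2O3) = 0.0151 L × 0.130 mol/L = 1.96 × 10^-3 mol
From the 1:2 mole ratio, n(I2) = 1/2 × 1.96 × 10^-3 = 9.81 × 10^-4 mol
[I2] = 9.81 × 10^-4 mol / 0.0505 L = 0.0194 mol/L

0.0194 mol/L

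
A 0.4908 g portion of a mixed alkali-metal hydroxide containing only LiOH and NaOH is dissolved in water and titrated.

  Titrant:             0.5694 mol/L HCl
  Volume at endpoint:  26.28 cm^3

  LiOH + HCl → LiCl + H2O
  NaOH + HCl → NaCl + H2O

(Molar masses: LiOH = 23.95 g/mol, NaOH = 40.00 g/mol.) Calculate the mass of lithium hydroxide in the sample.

n(HCl) = 0.02628 × 0.5694 = 0.01496 mol
Let x = n(LiOH), y = n(NaOH).
Titrant: 1x + 1y = 0.01496;  mass: 23.95x + 40.00y = 0.4908
Solving, x = 6.714 × 10^-3 mol, y = 8.250 × 10^-3 mol
mass of LiOH = 6.714 × 10^-3 × 23.95 = 0.1608 g

0.1608 g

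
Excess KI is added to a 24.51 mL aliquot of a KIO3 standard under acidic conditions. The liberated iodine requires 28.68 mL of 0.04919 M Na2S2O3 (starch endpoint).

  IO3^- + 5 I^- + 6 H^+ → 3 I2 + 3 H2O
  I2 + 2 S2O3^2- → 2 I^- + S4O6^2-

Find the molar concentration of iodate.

0.009593 M

n(S2O3^2-) = 0.02868 × 0.04919 = 1.411 × 10^-3 mol
n(I2) = n(S2O3^2-)/2 = 7.054 × 10^-4 mol
From the 1:3 ratio, n(IO3^-) in the aliquot = 1/3 × 7.054 × 10^-4 = 2.351 × 10^-4 mol
[IO3^-] = 2.351 × 10^-4 / 0.02451 = 0.009593 mol/L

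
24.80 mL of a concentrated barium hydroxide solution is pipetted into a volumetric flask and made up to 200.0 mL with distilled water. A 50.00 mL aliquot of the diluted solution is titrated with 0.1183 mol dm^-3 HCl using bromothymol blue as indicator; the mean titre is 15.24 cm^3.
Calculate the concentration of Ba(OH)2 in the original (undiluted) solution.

Ba(OH)2 + 2 HCl → BaCl2 + 2 H2O
n(HCl) = 0.01524 × 0.1183 = 1.803 × 10^-3 mol
From the 1:2 ratio, n(Ba(OH)2) in the aliquot = 1/2 × 1.803 × 10^-3 = 9.014 × 10^-4 mol
[Ba(OH)2]_dilute = 9.014 × 10^-4 / 0.05000 = 0.01803 mol/L
Dilution factor = 200.0 / 24.80 = 8.065
[Ba(OH)2]_stock = 0.01803 × 8.065 = 0.1454 mol/L

0.1454 mol/L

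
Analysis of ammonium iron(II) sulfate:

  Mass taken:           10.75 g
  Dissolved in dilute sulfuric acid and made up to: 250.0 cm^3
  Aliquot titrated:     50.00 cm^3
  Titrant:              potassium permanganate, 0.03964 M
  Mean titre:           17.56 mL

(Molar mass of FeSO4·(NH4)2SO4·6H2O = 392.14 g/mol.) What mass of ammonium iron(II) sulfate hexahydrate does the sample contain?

6.824 g

MnO4^- + 5 Fe^2+ + 8 H^+ → Mn^2+ + 5 Fe^3+ + 4 H2O
n(KMnO4) per titration = 0.01756 × 0.03964 = 6.961 × 10^-4 mol
From the 5:1 ratio, n(FeSO4·(NH4)2SO4·6H2O) in each aliquot = 5/1 × 6.961 × 10^-4 = 3.480 × 10^-3 mol
n(FeSO4·(NH4)2SO4·6H2O) in the whole flask = 3.480 × 10^-3 × 250.0/50.00 = 0.01740 mol
mass of FeSO4·(NH4)2SO4·6H2O = 0.01740 × 392.14 = 6.824 g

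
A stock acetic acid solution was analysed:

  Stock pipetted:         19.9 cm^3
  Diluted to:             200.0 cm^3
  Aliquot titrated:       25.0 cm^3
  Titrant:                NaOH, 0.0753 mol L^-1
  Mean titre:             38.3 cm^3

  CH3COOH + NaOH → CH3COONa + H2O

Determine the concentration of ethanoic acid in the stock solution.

1.16 mol/L

n(NaOH) = 0.0383 × 0.0753 = 2.88 × 10^-3 mol
n(CH3COOH) in the aliquot = 2.88 × 10^-3 mol (1:1 ratio)
[CH3COOH]_dilute = 2.88 × 10^-3 / 0.0250 = 0.115 mol/L
Dilution factor = 200.0 / 19.9 = 10.05
[CH3COOH]_stock = 0.115 × 10.05 = 1.16 mol/L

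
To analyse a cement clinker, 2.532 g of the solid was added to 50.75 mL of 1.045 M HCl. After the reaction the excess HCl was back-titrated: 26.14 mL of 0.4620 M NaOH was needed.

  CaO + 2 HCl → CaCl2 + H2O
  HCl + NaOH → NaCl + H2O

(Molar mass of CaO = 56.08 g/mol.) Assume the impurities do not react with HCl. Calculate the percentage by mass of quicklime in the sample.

45.36 %

n(HCl) added = 0.05075 × 1.045 = 0.05303 mol
n(NaOH) used in back-titration = 0.02614 × 0.4620 = 0.01208 mol
n(HCl) left over = 0.01208 mol (1:1 ratio)
n(HCl) consumed by analyte = 0.05303 − 0.01208 = 0.04096 mol
From the 1:2 ratio, n(CaO) = 1/2 × 0.04096 = 0.02048 mol
mass of CaO = 0.02048 × 56.08 = 1.148 g
% CaO = 1.148 / 2.532 × 100 = 45.36 %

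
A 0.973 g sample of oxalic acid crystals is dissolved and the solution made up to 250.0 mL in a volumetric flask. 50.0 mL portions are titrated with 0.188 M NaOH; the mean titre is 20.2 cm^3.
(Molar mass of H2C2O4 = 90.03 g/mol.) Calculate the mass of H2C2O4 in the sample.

H2C2O4 + 2 NaOH → Na2C2O4 + 2 H2O
n(NaOH) per titration = 0.0202 × 0.188 = 3.80 × 10^-3 mol
From the 1:2 ratio, n(H2C2O4) in each aliquot = 1/2 × 3.80 × 10^-3 = 1.90 × 10^-3 mol
n(H2C2O4) in the whole flask = 1.90 × 10^-3 × 250.0/50.0 = 9.49 × 10^-3 mol
mass of H2C2O4 = 9.49 × 10^-3 × 90.03 = 0.855 g

0.855 g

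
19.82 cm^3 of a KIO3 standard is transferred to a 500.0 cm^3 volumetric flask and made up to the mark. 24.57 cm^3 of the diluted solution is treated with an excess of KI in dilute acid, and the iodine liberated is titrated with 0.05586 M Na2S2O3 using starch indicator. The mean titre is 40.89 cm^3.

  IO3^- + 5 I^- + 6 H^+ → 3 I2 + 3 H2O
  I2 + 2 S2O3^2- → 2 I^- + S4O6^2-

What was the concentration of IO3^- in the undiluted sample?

n(S2O3^2-) = 0.04089 × 0.05586 = 2.284 × 10^-3 mol
n(I2) = n(S2O3^2-)/2 = 1.142 × 10^-3 mol
From the 1:3 ratio, n(IO3^-) in the aliquot = 1/3 × 1.142 × 10^-3 = 3.807 × 10^-4 mol
[IO3^-]_dilute = 3.807 × 10^-4 / 0.02457 = 0.01549 mol/L
[IO3^-]_original = 0.01549 × 500.0/19.82 = 0.3909 mol/L

0.3909 M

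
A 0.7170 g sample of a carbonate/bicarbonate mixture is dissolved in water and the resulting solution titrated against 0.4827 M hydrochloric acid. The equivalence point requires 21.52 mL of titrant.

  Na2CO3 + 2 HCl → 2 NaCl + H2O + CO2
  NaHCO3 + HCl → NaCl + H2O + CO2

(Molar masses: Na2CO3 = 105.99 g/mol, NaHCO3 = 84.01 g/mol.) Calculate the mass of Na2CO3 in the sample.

0.2660 g

n(HCl) = 0.02152 × 0.4827 = 0.01039 mol
Let x = n(Na2CO3), y = n(NaHCO3).
Titrant: 2x + 1y = 0.01039;  mass: 105.99x + 84.01y = 0.7170
Solving, x = 2.510 × 10^-3 mol, y = 5.368 × 10^-3 mol
mass of Na2CO3 = 2.510 × 10^-3 × 105.99 = 0.2660 g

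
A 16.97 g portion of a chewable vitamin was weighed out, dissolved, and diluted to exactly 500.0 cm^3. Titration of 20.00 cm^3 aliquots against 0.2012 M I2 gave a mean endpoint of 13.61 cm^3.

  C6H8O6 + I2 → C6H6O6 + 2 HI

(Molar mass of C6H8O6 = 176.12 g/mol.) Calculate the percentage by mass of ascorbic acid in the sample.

71.05 %

n(I2) per titration = 0.01361 × 0.2012 = 2.738 × 10^-3 mol
n(C6H8O6) in each aliquot = 2.738 × 10^-3 mol (1:1 ratio)
n(C6H8O6) in the whole flask = 2.738 × 10^-3 × 500.0/20.00 = 0.06846 mol
mass of C6H8O6 = 0.06846 × 176.12 = 12.06 g
% C6H8O6 = 12.06 / 16.97 × 100 = 71.05 %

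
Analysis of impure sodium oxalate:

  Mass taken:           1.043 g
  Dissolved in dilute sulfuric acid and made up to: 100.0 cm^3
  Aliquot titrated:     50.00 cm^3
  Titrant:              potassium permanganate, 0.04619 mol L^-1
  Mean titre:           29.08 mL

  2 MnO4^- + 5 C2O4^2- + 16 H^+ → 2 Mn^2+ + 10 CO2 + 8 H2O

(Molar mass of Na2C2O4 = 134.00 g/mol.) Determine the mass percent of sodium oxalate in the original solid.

n(KMnO4) per titration = 0.02908 × 0.04619 = 1.343 × 10^-3 mol
From the 5:2 ratio, n(Na2C2O4) in each aliquot = 5/2 × 1.343 × 10^-3 = 3.358 × 10^-3 mol
n(Na2C2O4) in the whole flask = 3.358 × 10^-3 × 100.0/50.00 = 6.716 × 10^-3 mol
mass of Na2C2O4 = 6.716 × 10^-3 × 134.00 = 0.8999 g
% Na2C2O4 = 0.8999 / 1.043 × 100 = 86.28 %

86.28 %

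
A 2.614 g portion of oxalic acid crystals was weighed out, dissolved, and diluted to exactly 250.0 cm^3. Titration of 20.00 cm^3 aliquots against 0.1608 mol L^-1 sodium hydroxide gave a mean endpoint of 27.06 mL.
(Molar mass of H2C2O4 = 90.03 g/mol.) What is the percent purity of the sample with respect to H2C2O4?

93.66 %

H2C2O4 + 2 NaOH → Na2C2O4 + 2 H2O
n(NaOH) per titration = 0.02706 × 0.1608 = 4.351 × 10^-3 mol
From the 1:2 ratio, n(H2C2O4) in each aliquot = 1/2 × 4.351 × 10^-3 = 2.176 × 10^-3 mol
n(H2C2O4) in the whole flask = 2.176 × 10^-3 × 250.0/20.00 = 0.02720 mol
mass of H2C2O4 = 0.02720 × 90.03 = 2.448 g
% H2C2O4 = 2.448 / 2.614 × 100 = 93.66 %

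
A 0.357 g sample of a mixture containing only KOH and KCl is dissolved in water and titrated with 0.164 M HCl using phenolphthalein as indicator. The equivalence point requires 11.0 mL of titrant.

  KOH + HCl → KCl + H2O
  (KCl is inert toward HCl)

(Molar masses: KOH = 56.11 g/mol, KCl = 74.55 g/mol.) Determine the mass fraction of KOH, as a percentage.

n(HCl) = 0.0110 × 0.164 = 1.80 × 10^-3 mol
Let x = n(KOH), y = n(KCl).
Titrant: 1x = 1.80 × 10^-3;  mass: 56.11x + 74.55y = 0.357
Solving, x = 1.80 × 10^-3 mol, y = 3.43 × 10^-3 mol
mass of KOH = 1.80 × 10^-3 × 56.11 = 0.101 g
% KOH = 0.101 / 0.357 × 100 = 28.4 %

28.4 %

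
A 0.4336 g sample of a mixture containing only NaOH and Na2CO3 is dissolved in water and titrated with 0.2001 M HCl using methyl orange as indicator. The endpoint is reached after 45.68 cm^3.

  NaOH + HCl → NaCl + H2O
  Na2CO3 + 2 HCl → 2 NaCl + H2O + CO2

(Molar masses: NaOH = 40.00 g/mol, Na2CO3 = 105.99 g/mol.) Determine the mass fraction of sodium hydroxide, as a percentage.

n(HCl) = 0.04568 × 0.2001 = 9.141 × 10^-3 mol
Let x = n(NaOH), y = n(Na2CO3).
Titrant: 1x + 2y = 9.141 × 10^-3;  mass: 40.00x + 105.99y = 0.4336
Solving, x = 3.910 × 10^-3 mol, y = 2.616 × 10^-3 mol
mass of NaOH = 3.910 × 10^-3 × 40.00 = 0.1564 g
% NaOH = 0.1564 / 0.4336 × 100 = 36.07 %

36.07 %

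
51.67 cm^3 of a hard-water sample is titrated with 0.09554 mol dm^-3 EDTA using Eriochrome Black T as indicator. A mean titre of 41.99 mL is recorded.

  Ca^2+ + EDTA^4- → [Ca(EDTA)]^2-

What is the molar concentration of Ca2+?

0.07764 mol/L

n(EDTA) = 0.04199 L × 0.09554 mol/L = 4.012 × 10^-3 mol
n(Ca2+) = 4.012 × 10^-3 mol (1:1 mole ratio)
[Ca2+] = 4.012 × 10^-3 mol / 0.05167 L = 0.07764 mol/L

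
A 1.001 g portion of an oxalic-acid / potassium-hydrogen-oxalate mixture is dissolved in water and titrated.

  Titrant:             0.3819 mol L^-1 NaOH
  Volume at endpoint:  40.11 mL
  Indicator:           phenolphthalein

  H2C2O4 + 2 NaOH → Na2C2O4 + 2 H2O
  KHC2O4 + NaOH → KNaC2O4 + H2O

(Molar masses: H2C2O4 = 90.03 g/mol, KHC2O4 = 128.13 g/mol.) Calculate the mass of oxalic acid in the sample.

n(NaOH) = 0.04011 × 0.3819 = 0.01532 mol
Let x = n(H2C2O4), y = n(KHC2O4).
Titrant: 2x + 1y = 0.01532;  mass: 90.03x + 128.13y = 1.001
Solving, x = 5.785 × 10^-3 mol, y = 3.747 × 10^-3 mol
mass of H2C2O4 = 5.785 × 10^-3 × 90.03 = 0.5209 g

0.5209 g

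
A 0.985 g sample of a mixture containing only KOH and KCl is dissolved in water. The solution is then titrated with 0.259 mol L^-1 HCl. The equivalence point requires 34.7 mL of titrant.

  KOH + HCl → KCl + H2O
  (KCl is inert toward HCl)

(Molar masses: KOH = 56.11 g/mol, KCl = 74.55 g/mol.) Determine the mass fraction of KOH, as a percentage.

51.2 %

n(HCl) = 0.0347 × 0.259 = 8.99 × 10^-3 mol
Let x = n(KOH), y = n(KCl).
Titrant: 1x = 8.99 × 10^-3;  mass: 56.11x + 74.55y = 0.985
Solving, x = 8.99 × 10^-3 mol, y = 6.45 × 10^-3 mol
mass of KOH = 8.99 × 10^-3 × 56.11 = 0.504 g
% KOH = 0.504 / 0.985 × 100 = 51.2 %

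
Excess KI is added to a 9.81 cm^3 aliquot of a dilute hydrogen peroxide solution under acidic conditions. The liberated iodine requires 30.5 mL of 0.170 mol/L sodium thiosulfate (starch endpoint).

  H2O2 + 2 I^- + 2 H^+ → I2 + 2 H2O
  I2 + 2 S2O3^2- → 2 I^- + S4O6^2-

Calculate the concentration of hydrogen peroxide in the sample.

0.264 mol/L

n(S2O3^2-) = 0.0305 × 0.170 = 5.19 × 10^-3 mol
n(I2) = n(S2O3^2-)/2 = 2.59 × 10^-3 mol
n(H2O2) in the aliquot = 2.59 × 10^-3 mol (1:1 ratio)
[H2O2] = 2.59 × 10^-3 / 0.00981 = 0.264 mol/L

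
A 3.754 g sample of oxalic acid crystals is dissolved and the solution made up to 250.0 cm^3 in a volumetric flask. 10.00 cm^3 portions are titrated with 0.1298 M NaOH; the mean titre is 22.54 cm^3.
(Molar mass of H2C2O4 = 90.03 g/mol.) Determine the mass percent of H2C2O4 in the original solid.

H2C2O4 + 2 NaOH → Na2C2O4 + 2 H2O
n(NaOH) per titration = 0.02254 × 0.1298 = 2.926 × 10^-3 mol
From the 1:2 ratio, n(H2C2O4) in each aliquot = 1/2 × 2.926 × 10^-3 = 1.463 × 10^-3 mol
n(H2C2O4) in the whole flask = 1.463 × 10^-3 × 250.0/10.00 = 0.03657 mol
mass of H2C2O4 = 0.03657 × 90.03 = 3.293 g
% H2C2O4 = 3.293 / 3.754 × 100 = 87.71 %

87.71 %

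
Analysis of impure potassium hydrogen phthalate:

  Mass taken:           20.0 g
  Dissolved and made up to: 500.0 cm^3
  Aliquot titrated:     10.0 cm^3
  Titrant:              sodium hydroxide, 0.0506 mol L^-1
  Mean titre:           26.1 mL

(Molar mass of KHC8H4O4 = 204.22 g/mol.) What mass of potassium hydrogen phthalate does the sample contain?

KHC8H4O4 + NaOH → KNaC8H4O4 + H2O
n(NaOH) per titration = 0.0261 × 0.0506 = 1.32 × 10^-3 mol
n(KHC8H4O4) in each aliquot = 1.32 × 10^-3 mol (1:1 ratio)
n(KHC8H4O4) in the whole flask = 1.32 × 10^-3 × 500.0/10.0 = 0.0660 mol
mass of KHC8H4O4 = 0.0660 × 204.22 = 13.5 g

13.5 g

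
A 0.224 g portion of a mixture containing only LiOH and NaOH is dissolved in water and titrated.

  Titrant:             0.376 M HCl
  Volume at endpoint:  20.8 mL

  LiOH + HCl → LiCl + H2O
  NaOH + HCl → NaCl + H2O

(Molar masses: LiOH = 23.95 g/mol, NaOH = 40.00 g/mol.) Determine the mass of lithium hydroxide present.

n(HCl) = 0.0208 × 0.376 = 7.82 × 10^-3 mol
Let x = n(LiOH), y = n(NaOH).
Titrant: 1x + 1y = 7.82 × 10^-3;  mass: 23.95x + 40.00y = 0.224
Solving, x = 5.53 × 10^-3 mol, y = 2.29 × 10^-3 mol
mass of LiOH = 5.53 × 10^-3 × 23.95 = 0.133 g

0.133 g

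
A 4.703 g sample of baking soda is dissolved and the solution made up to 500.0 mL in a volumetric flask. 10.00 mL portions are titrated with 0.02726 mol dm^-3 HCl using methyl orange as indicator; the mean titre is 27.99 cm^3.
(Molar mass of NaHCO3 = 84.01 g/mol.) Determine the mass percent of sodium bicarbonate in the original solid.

NaHCO3 + HCl → NaCl + H2O + CO2
n(HCl) per titration = 0.02799 × 0.02726 = 7.630 × 10^-4 mol
n(NaHCO3) in each aliquot = 7.630 × 10^-4 mol (1:1 ratio)
n(NaHCO3) in the whole flask = 7.630 × 10^-4 × 500.0/10.00 = 0.03815 mol
mass of NaHCO3 = 0.03815 × 84.01 = 3.205 g
% NaHCO3 = 3.205 / 4.703 × 100 = 68.15 %

68.15 %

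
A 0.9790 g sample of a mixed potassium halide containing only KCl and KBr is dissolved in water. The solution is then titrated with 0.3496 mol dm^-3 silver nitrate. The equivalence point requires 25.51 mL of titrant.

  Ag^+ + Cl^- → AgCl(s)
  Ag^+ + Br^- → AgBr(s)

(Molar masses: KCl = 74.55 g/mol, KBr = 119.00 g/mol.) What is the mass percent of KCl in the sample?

14.10 %

n(AgNO3) = 0.02551 × 0.3496 = 8.918 × 10^-3 mol
Let x = n(KCl), y = n(KBr).
Titrant: 1x + 1y = 8.918 × 10^-3;  mass: 74.55x + 119.00y = 0.9790
Solving, x = 1.851 × 10^-3 mol, y = 7.067 × 10^-3 mol
mass of KCl = 1.851 × 10^-3 × 74.55 = 0.1380 g
% KCl = 0.1380 / 0.9790 × 100 = 14.10 %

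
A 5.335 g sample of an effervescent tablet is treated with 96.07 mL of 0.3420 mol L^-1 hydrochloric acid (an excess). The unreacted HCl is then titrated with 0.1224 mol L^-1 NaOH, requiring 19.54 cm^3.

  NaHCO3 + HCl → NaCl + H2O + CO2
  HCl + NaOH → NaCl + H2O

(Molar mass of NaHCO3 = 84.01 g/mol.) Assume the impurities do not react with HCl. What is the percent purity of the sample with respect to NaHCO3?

n(HCl) added = 0.09607 × 0.3420 = 0.03286 mol
n(NaOH) used in back-titration = 0.01954 × 0.1224 = 2.392 × 10^-3 mol
n(HCl) left over = 2.392 × 10^-3 mol (1:1 ratio)
n(HCl) consumed by analyte = 0.03286 − 2.392 × 10^-3 = 0.03046 mol
n(NaHCO3) = 0.03046 mol (1:1 ratio)
mass of NaHCO3 = 0.03046 × 84.01 = 2.559 g
% NaHCO3 = 2.559 / 5.335 × 100 = 47.97 %

47.97 %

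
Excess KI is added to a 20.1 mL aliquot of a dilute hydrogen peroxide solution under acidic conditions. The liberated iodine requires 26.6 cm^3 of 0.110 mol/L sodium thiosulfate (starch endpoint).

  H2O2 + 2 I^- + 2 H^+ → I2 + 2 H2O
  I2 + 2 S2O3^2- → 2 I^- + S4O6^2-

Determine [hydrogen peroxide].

n(S2O3^2-) = 0.0266 × 0.110 = 2.93 × 10^-3 mol
n(I2) = n(S2O3^2-)/2 = 1.46 × 10^-3 mol
n(H2O2) in the aliquot = 1.46 × 10^-3 mol (1:1 ratio)
[H2O2] = 1.46 × 10^-3 / 0.0201 = 0.0728 mol/L

0.0728 mol/L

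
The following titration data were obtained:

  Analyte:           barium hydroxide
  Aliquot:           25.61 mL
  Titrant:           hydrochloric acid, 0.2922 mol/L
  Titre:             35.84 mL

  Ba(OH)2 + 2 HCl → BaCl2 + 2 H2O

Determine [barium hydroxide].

n(HCl) = 0.03584 L × 0.2922 mol/L = 0.01047 mol
From the 1:2 mole ratio, n(Ba(OH)2) = 1/2 × 0.01047 = 5.236 × 10^-3 mol
[Ba(OH)2] = 5.236 × 10^-3 mol / 0.02561 L = 0.2045 mol/L

0.2045 mol/L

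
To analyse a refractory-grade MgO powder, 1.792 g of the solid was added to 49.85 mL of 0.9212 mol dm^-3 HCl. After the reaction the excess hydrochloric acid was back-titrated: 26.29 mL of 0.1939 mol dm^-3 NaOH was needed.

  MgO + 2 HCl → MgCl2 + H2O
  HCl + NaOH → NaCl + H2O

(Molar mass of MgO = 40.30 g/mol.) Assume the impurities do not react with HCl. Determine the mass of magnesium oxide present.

0.8226 g

n(HCl) added = 0.04985 × 0.9212 = 0.04592 mol
n(NaOH) used in back-titration = 0.02629 × 0.1939 = 5.098 × 10^-3 mol
n(HCl) left over = 5.098 × 10^-3 mol (1:1 ratio)
n(HCl) consumed by analyte = 0.04592 − 5.098 × 10^-3 = 0.04082 mol
From the 1:2 ratio, n(MgO) = 1/2 × 0.04082 = 0.02041 mol
mass of MgO = 0.02041 × 40.30 = 0.8226 g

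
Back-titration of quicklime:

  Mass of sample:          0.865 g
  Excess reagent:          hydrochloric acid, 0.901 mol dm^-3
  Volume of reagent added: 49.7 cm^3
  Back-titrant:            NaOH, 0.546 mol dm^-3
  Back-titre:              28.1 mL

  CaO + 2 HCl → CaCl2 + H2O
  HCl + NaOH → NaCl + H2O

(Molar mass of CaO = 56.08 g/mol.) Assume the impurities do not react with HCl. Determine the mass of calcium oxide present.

0.825 g

n(HCl) added = 0.0497 × 0.901 = 0.0448 mol
n(NaOH) used in back-titration = 0.0281 × 0.546 = 0.0153 mol
n(HCl) left over = 0.0153 mol (1:1 ratio)
n(HCl) consumed by analyte = 0.0448 − 0.0153 = 0.0294 mol
From the 1:2 ratio, n(CaO) = 1/2 × 0.0294 = 0.0147 mol
mass of CaO = 0.0147 × 56.08 = 0.825 g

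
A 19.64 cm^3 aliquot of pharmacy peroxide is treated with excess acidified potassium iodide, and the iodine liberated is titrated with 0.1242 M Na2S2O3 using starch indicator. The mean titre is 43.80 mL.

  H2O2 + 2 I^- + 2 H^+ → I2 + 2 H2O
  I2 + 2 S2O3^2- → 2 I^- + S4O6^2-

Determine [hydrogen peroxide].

0.1385 M

n(S2O3^2-) = 0.04380 × 0.1242 = 5.440 × 10^-3 mol
n(I2) = n(S2O3^2-)/2 = 2.720 × 10^-3 mol
n(H2O2) in the aliquot = 2.720 × 10^-3 mol (1:1 ratio)
[H2O2] = 2.720 × 10^-3 / 0.01964 = 0.1385 mol/L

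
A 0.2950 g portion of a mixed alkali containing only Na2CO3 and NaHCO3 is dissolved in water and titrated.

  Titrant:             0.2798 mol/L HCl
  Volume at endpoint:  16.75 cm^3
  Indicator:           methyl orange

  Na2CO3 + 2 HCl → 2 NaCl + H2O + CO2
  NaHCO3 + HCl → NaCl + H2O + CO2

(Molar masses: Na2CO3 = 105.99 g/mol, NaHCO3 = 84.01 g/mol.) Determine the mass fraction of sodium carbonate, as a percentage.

n(HCl) = 0.01675 × 0.2798 = 4.687 × 10^-3 mol
Let x = n(Na2CO3), y = n(NaHCO3).
Titrant: 2x + 1y = 4.687 × 10^-3;  mass: 105.99x + 84.01y = 0.2950
Solving, x = 1.592 × 10^-3 mol, y = 1.503 × 10^-3 mol
mass of Na2CO3 = 1.592 × 10^-3 × 105.99 = 0.1687 g
% Na2CO3 = 0.1687 / 0.2950 × 100 = 57.18 %

57.18 %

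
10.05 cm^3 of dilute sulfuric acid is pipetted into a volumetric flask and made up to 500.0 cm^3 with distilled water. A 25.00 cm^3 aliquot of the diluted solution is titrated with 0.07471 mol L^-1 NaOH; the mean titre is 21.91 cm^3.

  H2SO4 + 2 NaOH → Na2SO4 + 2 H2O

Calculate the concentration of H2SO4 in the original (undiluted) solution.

n(NaOH) = 0.02191 × 0.07471 = 1.637 × 10^-3 mol
From the 1:2 ratio, n(H2SO4) in the aliquot = 1/2 × 1.637 × 10^-3 = 8.184 × 10^-4 mol
[H2SO4]_dilute = 8.184 × 10^-4 / 0.02500 = 0.03274 mol/L
Dilution factor = 500.0 / 10.05 = 49.75
[H2SO4]_stock = 0.03274 × 49.75 = 1.629 mol/L

1.629 mol/L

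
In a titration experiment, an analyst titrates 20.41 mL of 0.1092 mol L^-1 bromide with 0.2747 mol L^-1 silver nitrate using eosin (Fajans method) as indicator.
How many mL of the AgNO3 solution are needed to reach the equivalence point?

8.113 mL

Ag^+ + Br^- → AgBr(s)
n(Br-) = 0.02041 L × 0.1092 mol/L = 2.229 × 10^-3 mol
n(AgNO3) = 2.229 × 10^-3 mol (1:1 stoichiometry)
V(AgNO3) = 2.229 × 10^-3 mol / 0.2747 mol/L = 0.008113 L = 8.113 mL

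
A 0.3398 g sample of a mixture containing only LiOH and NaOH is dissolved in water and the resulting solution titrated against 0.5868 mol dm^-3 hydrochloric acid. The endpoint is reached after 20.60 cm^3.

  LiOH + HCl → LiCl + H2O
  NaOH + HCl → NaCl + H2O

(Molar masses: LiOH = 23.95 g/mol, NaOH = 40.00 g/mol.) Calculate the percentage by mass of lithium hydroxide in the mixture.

n(HCl) = 0.02060 × 0.5868 = 0.01209 mol
Let x = n(LiOH), y = n(NaOH).
Titrant: 1x + 1y = 0.01209;  mass: 23.95x + 40.00y = 0.3398
Solving, x = 8.955 × 10^-3 mol, y = 3.133 × 10^-3 mol
mass of LiOH = 8.955 × 10^-3 × 23.95 = 0.2145 g
% LiOH = 0.2145 / 0.3398 × 100 = 63.12 %

63.12 %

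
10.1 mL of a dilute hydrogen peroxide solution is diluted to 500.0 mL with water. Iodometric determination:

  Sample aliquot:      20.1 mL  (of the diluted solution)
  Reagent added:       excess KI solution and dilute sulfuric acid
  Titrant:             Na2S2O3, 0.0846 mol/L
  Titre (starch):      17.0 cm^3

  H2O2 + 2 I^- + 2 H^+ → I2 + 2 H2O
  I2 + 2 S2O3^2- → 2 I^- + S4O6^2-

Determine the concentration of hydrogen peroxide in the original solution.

n(S2O3^2-) = 0.0170 × 0.0846 = 1.44 × 10^-3 mol
n(I2) = n(S2O3^2-)/2 = 7.19 × 10^-4 mol
n(H2O2) in the aliquot = 7.19 × 10^-4 mol (1:1 ratio)
[H2O2]_dilute = 7.19 × 10^-4 / 0.0201 = 0.0358 mol/L
[H2O2]_original = 0.0358 × 500.0/10.1 = 1.77 mol/L

1.77 mol/L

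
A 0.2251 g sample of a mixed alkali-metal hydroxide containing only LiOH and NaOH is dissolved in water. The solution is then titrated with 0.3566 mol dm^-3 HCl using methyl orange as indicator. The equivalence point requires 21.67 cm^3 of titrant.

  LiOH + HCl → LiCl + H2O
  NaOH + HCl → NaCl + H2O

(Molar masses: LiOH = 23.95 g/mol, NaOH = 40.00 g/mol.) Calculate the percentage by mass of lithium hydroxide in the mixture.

n(HCl) = 0.02167 × 0.3566 = 7.728 × 10^-3 mol
Let x = n(LiOH), y = n(NaOH).
Titrant: 1x + 1y = 7.728 × 10^-3;  mass: 23.95x + 40.00y = 0.2251
Solving, x = 5.234 × 10^-3 mol, y = 2.494 × 10^-3 mol
mass of LiOH = 5.234 × 10^-3 × 23.95 = 0.1253 g
% LiOH = 0.1253 / 0.2251 × 100 = 55.69 %

55.69 %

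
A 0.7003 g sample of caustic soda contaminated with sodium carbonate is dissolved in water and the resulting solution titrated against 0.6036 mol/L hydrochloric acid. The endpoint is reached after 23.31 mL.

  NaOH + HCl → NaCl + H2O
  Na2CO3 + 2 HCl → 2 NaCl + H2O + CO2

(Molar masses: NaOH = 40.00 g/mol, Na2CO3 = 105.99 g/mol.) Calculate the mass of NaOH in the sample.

0.1395 g

n(HCl) = 0.02331 × 0.6036 = 0.01407 mol
Let x = n(NaOH), y = n(Na2CO3).
Titrant: 1x + 2y = 0.01407;  mass: 40.00x + 105.99y = 0.7003
Solving, x = 3.489 × 10^-3 mol, y = 5.291 × 10^-3 mol
mass of NaOH = 3.489 × 10^-3 × 40.00 = 0.1395 g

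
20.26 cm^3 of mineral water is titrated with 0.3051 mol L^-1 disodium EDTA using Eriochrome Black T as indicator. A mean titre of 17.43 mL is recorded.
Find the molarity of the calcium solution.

0.2625 mol/L

Ca^2+ + EDTA^4- → [Ca(EDTA)]^2-
n(EDTA) = 0.01743 L × 0.3051 mol/L = 5.318 × 10^-3 mol
n(Ca2+) = 5.318 × 10^-3 mol (1:1 mole ratio)
[Ca2+] = 5.318 × 10^-3 mol / 0.02026 L = 0.2625 mol/L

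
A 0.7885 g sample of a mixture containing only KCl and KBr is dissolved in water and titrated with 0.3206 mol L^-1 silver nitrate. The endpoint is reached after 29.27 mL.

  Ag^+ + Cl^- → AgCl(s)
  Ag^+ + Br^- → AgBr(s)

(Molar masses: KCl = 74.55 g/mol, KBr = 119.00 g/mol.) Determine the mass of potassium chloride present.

0.5504 g

n(AgNO3) = 0.02927 × 0.3206 = 9.384 × 10^-3 mol
Let x = n(KCl), y = n(KBr).
Titrant: 1x + 1y = 9.384 × 10^-3;  mass: 74.55x + 119.00y = 0.7885
Solving, x = 7.383 × 10^-3 mol, y = 2.001 × 10^-3 mol
mass of KCl = 7.383 × 10^-3 × 74.55 = 0.5504 g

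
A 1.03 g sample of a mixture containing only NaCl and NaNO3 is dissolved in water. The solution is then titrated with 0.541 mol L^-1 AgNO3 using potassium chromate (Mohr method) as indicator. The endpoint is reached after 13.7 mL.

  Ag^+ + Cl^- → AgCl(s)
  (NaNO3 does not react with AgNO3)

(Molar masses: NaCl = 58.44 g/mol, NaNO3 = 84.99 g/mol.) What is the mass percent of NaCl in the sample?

42.1 %

n(AgNO3) = 0.0137 × 0.541 = 7.41 × 10^-3 mol
Let x = n(NaCl), y = n(NaNO3).
Titrant: 1x = 7.41 × 10^-3;  mass: 58.44x + 84.99y = 1.03
Solving, x = 7.41 × 10^-3 mol, y = 7.02 × 10^-3 mol
mass of NaCl = 7.41 × 10^-3 × 58.44 = 0.433 g
% NaCl = 0.433 / 1.03 × 100 = 42.1 %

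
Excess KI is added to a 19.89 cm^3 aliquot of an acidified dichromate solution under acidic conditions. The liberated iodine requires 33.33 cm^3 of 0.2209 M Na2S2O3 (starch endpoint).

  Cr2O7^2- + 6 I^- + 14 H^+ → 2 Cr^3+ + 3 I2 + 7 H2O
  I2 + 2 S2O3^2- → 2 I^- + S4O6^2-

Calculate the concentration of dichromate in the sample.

n(S2O3^2-) = 0.03333 × 0.2209 = 7.363 × 10^-3 mol
n(I2) = n(S2O3^2-)/2 = 3.681 × 10^-3 mol
From the 1:3 ratio, n(Cr2O7^2-) in the aliquot = 1/3 × 3.681 × 10^-3 = 1.227 × 10^-3 mol
[Cr2O7^2-] = 1.227 × 10^-3 / 0.01989 = 0.06169 mol/L

0.06169 M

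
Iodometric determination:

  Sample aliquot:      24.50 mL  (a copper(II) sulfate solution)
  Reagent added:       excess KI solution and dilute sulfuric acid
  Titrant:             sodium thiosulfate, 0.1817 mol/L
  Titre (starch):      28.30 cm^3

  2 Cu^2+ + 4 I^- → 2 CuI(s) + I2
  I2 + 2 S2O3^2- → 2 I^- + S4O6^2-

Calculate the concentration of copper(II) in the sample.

0.2099 mol/L

n(S2O3^2-) = 0.02830 × 0.1817 = 5.142 × 10^-3 mol
n(I2) = n(S2O3^2-)/2 = 2.571 × 10^-3 mol
From the 2:1 ratio, n(Cu2+) in the aliquot = 2/1 × 2.571 × 10^-3 = 5.142 × 10^-3 mol
[Cu2+] = 5.142 × 10^-3 / 0.02450 = 0.2099 mol/L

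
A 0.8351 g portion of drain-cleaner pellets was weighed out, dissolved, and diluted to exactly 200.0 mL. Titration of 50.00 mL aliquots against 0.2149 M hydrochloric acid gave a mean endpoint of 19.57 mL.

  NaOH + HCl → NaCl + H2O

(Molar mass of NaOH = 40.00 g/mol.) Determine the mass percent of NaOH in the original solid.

80.58 %

n(HCl) per titration = 0.01957 × 0.2149 = 4.206 × 10^-3 mol
n(NaOH) in each aliquot = 4.206 × 10^-3 mol (1:1 ratio)
n(NaOH) in the whole flask = 4.206 × 10^-3 × 200.0/50.00 = 0.01682 mol
mass of NaOH = 0.01682 × 40.00 = 0.6729 g
% NaOH = 0.6729 / 0.8351 × 100 = 80.58 %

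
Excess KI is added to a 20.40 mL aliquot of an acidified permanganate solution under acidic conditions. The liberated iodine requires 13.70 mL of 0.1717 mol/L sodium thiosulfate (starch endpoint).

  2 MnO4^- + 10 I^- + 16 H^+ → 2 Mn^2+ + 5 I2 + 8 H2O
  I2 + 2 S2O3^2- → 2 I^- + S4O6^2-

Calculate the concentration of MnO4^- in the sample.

n(S2O3^2-) = 0.01370 × 0.1717 = 2.352 × 10^-3 mol
n(I2) = n(S2O3^2-)/2 = 1.176 × 10^-3 mol
From the 2:5 ratio, n(MnO4^-) in the aliquot = 2/5 × 1.176 × 10^-3 = 4.705 × 10^-4 mol
[MnO4^-] = 4.705 × 10^-4 / 0.02040 = 0.02306 mol/L

0.02306 mol/L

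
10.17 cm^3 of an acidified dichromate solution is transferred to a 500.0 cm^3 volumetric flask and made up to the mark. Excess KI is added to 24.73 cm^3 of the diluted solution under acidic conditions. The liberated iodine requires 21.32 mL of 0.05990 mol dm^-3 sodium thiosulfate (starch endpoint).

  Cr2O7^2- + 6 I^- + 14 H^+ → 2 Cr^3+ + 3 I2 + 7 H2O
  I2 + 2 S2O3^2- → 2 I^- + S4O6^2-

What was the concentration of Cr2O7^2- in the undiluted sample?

0.4231 mol/L

n(S2O3^2-) = 0.02132 × 0.05990 = 1.277 × 10^-3 mol
n(I2) = n(S2O3^2-)/2 = 6.385 × 10^-4 mol
From the 1:3 ratio, n(Cr2O7^2-) in the aliquot = 1/3 × 6.385 × 10^-4 = 2.128 × 10^-4 mol
[Cr2O7^2-]_dilute = 2.128 × 10^-4 / 0.02473 = 0.008607 mol/L
[Cr2O7^2-]_original = 0.008607 × 500.0/10.17 = 0.4231 mol/L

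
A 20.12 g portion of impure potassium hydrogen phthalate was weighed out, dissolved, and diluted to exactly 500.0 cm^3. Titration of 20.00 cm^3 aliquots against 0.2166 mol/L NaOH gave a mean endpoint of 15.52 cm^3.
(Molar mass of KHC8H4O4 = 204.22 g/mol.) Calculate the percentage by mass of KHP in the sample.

KHC8H4O4 + NaOH → KNaC8H4O4 + H2O
n(NaOH) per titration = 0.01552 × 0.2166 = 3.362 × 10^-3 mol
n(KHC8H4O4) in each aliquot = 3.362 × 10^-3 mol (1:1 ratio)
n(KHC8H4O4) in the whole flask = 3.362 × 10^-3 × 500.0/20.00 = 0.08404 mol
mass of KHC8H4O4 = 0.08404 × 204.22 = 17.16 g
% KHC8H4O4 = 17.16 / 20.12 × 100 = 85.30 %

85.30 %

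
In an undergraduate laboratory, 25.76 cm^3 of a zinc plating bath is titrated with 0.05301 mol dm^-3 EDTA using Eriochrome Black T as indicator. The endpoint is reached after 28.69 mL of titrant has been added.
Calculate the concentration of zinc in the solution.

0.05904 mol/L

Zn^2+ + EDTA^4- → [Zn(EDTA)]^2-
n(EDTA) = 0.02869 L × 0.05301 mol/L = 1.521 × 10^-3 mol
n(Zn2+) = 1.521 × 10^-3 mol (1:1 mole ratio)
[Zn2+] = 1.521 × 10^-3 mol / 0.02576 L = 0.05904 mol/L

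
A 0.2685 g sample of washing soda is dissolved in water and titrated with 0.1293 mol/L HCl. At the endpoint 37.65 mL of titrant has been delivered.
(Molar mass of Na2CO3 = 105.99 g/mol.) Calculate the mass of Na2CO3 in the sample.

Na2CO3 + 2 HCl → 2 NaCl + H2O + CO2
n(HCl) = 0.03765 L × 0.1293 mol/L = 4.868 × 10^-3 mol
From the 1:2 ratio, n(Na2CO3) = 1/2 × 4.868 × 10^-3 = 2.434 × 10^-3 mol
mass of Na2CO3 = 2.434 × 10^-3 × 105.99 g/mol = 0.2580 g

0.2580 g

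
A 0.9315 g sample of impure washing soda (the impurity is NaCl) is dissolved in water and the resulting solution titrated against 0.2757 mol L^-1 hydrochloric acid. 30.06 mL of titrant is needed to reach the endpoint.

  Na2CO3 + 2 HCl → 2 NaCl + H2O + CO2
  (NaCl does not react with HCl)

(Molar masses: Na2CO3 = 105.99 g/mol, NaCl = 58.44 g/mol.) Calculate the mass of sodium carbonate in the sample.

0.4392 g

n(HCl) = 0.03006 × 0.2757 = 8.288 × 10^-3 mol
Let x = n(Na2CO3), y = n(NaCl).
Titrant: 2x = 8.288 × 10^-3;  mass: 105.99x + 58.44y = 0.9315
Solving, x = 4.144 × 10^-3 mol, y = 8.424 × 10^-3 mol
mass of Na2CO3 = 4.144 × 10^-3 × 105.99 = 0.4392 g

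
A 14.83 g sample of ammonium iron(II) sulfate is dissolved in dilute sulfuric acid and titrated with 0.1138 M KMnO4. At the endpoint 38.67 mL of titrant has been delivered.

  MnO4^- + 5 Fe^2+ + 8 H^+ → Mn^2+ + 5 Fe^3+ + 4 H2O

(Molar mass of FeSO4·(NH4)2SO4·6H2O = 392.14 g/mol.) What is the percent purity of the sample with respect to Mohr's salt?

n(KMnO4) = 0.03867 L × 0.1138 mol/L = 4.401 × 10^-3 mol
From the 5:1 ratio, n(FeSO4·(NH4)2SO4·6H2O) = 5/1 × 4.401 × 10^-3 = 0.02200 mol
mass of FeSO4·(NH4)2SO4·6H2O = 0.02200 × 392.14 g/mol = 8.628 g
% FeSO4·(NH4)2SO4·6H2O = 8.628 / 14.83 × 100 = 58.18 %

58.18 %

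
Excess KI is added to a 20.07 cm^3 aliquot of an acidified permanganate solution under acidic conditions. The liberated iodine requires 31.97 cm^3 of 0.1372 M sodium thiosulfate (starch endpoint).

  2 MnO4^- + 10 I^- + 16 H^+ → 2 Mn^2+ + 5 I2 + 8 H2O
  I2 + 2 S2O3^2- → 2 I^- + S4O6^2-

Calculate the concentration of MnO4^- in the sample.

0.04371 M

n(S2O3^2-) = 0.03197 × 0.1372 = 4.386 × 10^-3 mol
n(I2) = n(S2O3^2-)/2 = 2.193 × 10^-3 mol
From the 2:5 ratio, n(MnO4^-) in the aliquot = 2/5 × 2.193 × 10^-3 = 8.773 × 10^-4 mol
[MnO4^-] = 8.773 × 10^-4 / 0.02007 = 0.04371 mol/L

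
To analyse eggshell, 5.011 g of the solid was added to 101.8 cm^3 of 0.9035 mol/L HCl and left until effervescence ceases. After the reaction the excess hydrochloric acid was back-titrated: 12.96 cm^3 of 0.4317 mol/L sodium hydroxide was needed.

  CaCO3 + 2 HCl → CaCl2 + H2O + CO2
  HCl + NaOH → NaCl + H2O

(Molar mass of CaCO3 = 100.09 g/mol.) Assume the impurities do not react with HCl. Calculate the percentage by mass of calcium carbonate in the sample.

86.27 %

n(HCl) added = 0.1018 × 0.9035 = 0.09198 mol
n(NaOH) used in back-titration = 0.01296 × 0.4317 = 5.595 × 10^-3 mol
n(HCl) left over = 5.595 × 10^-3 mol (1:1 ratio)
n(HCl) consumed by analyte = 0.09198 − 5.595 × 10^-3 = 0.08638 mol
From the 1:2 ratio, n(CaCO3) = 1/2 × 0.08638 = 0.04319 mol
mass of CaCO3 = 0.04319 × 100.09 = 4.323 g
% CaCO3 = 4.323 / 5.011 × 100 = 86.27 %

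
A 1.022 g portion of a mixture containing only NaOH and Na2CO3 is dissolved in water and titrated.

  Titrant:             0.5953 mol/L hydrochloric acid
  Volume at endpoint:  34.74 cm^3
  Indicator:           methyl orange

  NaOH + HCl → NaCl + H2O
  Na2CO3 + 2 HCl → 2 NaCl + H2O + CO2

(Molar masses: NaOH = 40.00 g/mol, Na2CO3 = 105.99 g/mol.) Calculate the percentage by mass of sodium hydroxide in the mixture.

22.28 %

n(HCl) = 0.03474 × 0.5953 = 0.02068 mol
Let x = n(NaOH), y = n(Na2CO3).
Titrant: 1x + 2y = 0.02068;  mass: 40.00x + 105.99y = 1.022
Solving, x = 5.693 × 10^-3 mol, y = 7.494 × 10^-3 mol
mass of NaOH = 5.693 × 10^-3 × 40.00 = 0.2277 g
% NaOH = 0.2277 / 1.022 × 100 = 22.28 %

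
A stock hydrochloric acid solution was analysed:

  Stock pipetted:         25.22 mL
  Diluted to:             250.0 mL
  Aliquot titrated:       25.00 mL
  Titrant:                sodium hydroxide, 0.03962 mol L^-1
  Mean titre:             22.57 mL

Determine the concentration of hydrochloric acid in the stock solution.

0.3546 mol/L

HCl + NaOH → NaCl + H2O
n(NaOH) = 0.02257 × 0.03962 = 8.942 × 10^-4 mol
n(HCl) in the aliquot = 8.942 × 10^-4 mol (1:1 ratio)
[HCl]_dilute = 8.942 × 10^-4 / 0.02500 = 0.03577 mol/L
Dilution factor = 250.0 / 25.22 = 9.913
[HCl]_stock = 0.03577 × 9.913 = 0.3546 mol/L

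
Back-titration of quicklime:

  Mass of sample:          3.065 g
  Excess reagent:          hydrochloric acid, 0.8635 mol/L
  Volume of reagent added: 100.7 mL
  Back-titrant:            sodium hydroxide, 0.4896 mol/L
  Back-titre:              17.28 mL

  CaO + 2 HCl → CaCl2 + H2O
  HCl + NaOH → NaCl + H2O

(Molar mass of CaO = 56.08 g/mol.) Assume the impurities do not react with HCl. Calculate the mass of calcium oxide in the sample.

2.201 g

n(HCl) added = 0.1007 × 0.8635 = 0.08695 mol
n(NaOH) used in back-titration = 0.01728 × 0.4896 = 8.460 × 10^-3 mol
n(HCl) left over = 8.460 × 10^-3 mol (1:1 ratio)
n(HCl) consumed by analyte = 0.08695 − 8.460 × 10^-3 = 0.07849 mol
From the 1:2 ratio, n(CaO) = 1/2 × 0.07849 = 0.03925 mol
mass of CaO = 0.03925 × 56.08 = 2.201 g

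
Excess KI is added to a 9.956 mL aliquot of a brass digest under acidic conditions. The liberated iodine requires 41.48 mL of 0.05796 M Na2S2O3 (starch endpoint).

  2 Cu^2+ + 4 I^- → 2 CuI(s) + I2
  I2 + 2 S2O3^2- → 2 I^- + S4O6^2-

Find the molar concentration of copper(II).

n(S2O3^2-) = 0.04148 × 0.05796 = 2.404 × 10^-3 mol
n(I2) = n(S2O3^2-)/2 = 1.202 × 10^-3 mol
From the 2:1 ratio, n(Cu2+) in the aliquot = 2/1 × 1.202 × 10^-3 = 2.404 × 10^-3 mol
[Cu2+] = 2.404 × 10^-3 / 0.009956 = 0.2415 mol/L

0.2415 M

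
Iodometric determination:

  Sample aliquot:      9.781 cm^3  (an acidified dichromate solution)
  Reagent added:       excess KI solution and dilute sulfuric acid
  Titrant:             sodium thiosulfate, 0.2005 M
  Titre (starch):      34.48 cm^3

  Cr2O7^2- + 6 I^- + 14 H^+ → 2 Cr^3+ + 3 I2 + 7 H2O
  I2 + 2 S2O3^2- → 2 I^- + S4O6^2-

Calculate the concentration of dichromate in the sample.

n(S2O3^2-) = 0.03448 × 0.2005 = 6.913 × 10^-3 mol
n(I2) = n(S2O3^2-)/2 = 3.457 × 10^-3 mol
From the 1:3 ratio, n(Cr2O7^2-) in the aliquot = 1/3 × 3.457 × 10^-3 = 1.152 × 10^-3 mol
[Cr2O7^2-] = 1.152 × 10^-3 / 0.009781 = 0.1178 mol/L

0.1178 M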